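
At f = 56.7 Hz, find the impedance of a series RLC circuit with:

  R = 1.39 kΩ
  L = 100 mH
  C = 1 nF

Step 1 — Angular frequency: ω = 2π·f = 2π·56.7 = 356.3 rad/s.
Step 2 — Component impedances:
  R: Z = R = 1390 Ω
  L: Z = jωL = j·356.3·0.1 = 0 + j35.63 Ω
  C: Z = 1/(jωC) = -j/(ω·C) = 0 - j2.807e+06 Ω
Step 3 — Series combination: Z_total = R + L + C = 1390 - j2.807e+06 Ω = 2.807e+06∠-90.0° Ω.

Z = 1390 - j2.807e+06 Ω = 2.807e+06∠-90.0° Ω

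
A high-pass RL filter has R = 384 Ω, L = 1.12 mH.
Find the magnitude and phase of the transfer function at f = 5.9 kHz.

Step 1 — Angular frequency: ω = 2π·5900 = 3.707e+04 rad/s.
Step 2 — Transfer function: H(jω) = jωL/(R + jωL).
Step 3 — Numerator jωL = j·41.52; denominator R + jωL = 384 + j41.52.
Step 4 — H = 0.01156 + j0.1069.
Step 5 — Magnitude: |H| = 0.1075 (-19.4 dB); phase: φ = 83.8°.

|H| = 0.1075 (-19.4 dB), φ = 83.8°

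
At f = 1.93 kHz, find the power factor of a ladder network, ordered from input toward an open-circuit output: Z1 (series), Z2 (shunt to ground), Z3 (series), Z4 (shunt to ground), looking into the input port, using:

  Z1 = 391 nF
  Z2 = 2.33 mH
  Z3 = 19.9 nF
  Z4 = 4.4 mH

Step 1 — Angular frequency: ω = 2π·f = 2π·1930 = 1.213e+04 rad/s.
Step 2 — Component impedances:
  Z1: Z = 1/(jωC) = -j/(ω·C) = 0 - j210.9 Ω
  Z2: Z = jωL = j·1.213e+04·0.00233 = 0 + j28.25 Ω
  Z3: Z = 1/(jωC) = -j/(ω·C) = 0 - j4144 Ω
  Z4: Z = jωL = j·1.213e+04·0.0044 = 0 + j53.36 Ω
Step 3 — Ladder network (open output): work backward from the far end, alternating series and parallel combinations. Z_in = 0 - j182.5 Ω = 182.5∠-90.0° Ω.
Step 4 — Power factor: PF = cos(φ) = Re(Z)/|Z| = 0/182.5 = 0.
Step 5 — Type: Im(Z) = -182.5 ⇒ leading (phase φ = -90.0°).

PF = 0 (leading, φ = -90.0°)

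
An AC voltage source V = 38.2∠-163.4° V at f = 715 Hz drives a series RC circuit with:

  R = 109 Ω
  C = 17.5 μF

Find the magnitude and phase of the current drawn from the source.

Step 1 — Angular frequency: ω = 2π·f = 2π·715 = 4492 rad/s.
Step 2 — Component impedances:
  R: Z = R = 109 Ω
  C: Z = 1/(jωC) = -j/(ω·C) = 0 - j12.72 Ω
Step 3 — Series combination: Z_total = R + C = 109 - j12.72 Ω = 109.7∠-6.7° Ω.
Step 4 — Source phasor: V = 38.2∠-163.4° V = -36.61 - j10.91 V.
Step 5 — Ohm's law: I = V / Z_total = (-36.61 - j10.91) / (109 - j12.72) = -0.3198 - j0.1374 A.
Step 6 — Convert to polar: |I| = 0.3481 A, ∠I = -156.7°.

I = 0.3481∠-156.7° A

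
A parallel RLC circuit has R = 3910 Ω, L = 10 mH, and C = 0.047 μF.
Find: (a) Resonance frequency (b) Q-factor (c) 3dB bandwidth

Step 1 — Resonance: ω₀ = 1/√(LC) = 1/√(0.01·4.7e-08) = 4.613e+04 rad/s.
Step 2 — f₀ = ω₀/(2π) = 7341 Hz.
Step 3 — Parallel Q: Q = R/(ω₀L) = 3910/(4.613e+04·0.01) = 8.477.
Step 4 — Bandwidth: Δω = ω₀/Q = 5442 rad/s; BW = Δω/(2π) = 866.1 Hz.

(a) f₀ = 7341 Hz  (b) Q = 8.477  (c) BW = 866.1 Hz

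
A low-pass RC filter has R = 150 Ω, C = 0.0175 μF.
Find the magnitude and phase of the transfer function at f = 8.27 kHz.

Step 1 — Angular frequency: ω = 2π·8270 = 5.196e+04 rad/s.
Step 2 — Transfer function: H(jω) = 1/(1 + jωRC).
Step 3 — Denominator: 1 + jωRC = 1 + j·5.196e+04·150·1.75e-08 = 1 + j0.1364.
Step 4 — H = 0.9817 - j0.1339.
Step 5 — Magnitude: |H| = 0.9908 (-0.1 dB); phase: φ = -7.8°.

|H| = 0.9908 (-0.1 dB), φ = -7.8°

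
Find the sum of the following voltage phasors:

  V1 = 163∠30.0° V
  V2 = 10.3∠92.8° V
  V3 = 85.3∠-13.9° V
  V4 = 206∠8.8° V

Step 1 — Convert each phasor to rectangular form:
  V1 = 163·(cos(30.0°) + j·sin(30.0°)) = 141.2 + j81.5 V
  V2 = 10.3·(cos(92.8°) + j·sin(92.8°)) = -0.5032 + j10.29 V
  V3 = 85.3·(cos(-13.9°) + j·sin(-13.9°)) = 82.8 - j20.49 V
  V4 = 206·(cos(8.8°) + j·sin(8.8°)) = 203.6 + j31.52 V
Step 2 — Sum components: V_total = 427 + j102.8 V.
Step 3 — Convert to polar: |V_total| = 439.2 V, ∠V_total = 13.5°.

V_total = 439.2∠13.5° V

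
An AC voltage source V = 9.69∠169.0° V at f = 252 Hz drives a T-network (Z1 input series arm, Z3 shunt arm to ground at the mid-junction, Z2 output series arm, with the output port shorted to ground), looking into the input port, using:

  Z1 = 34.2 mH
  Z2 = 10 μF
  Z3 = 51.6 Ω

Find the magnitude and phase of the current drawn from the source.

Step 1 — Angular frequency: ω = 2π·f = 2π·252 = 1583 rad/s.
Step 2 — Component impedances:
  Z1: Z = jωL = j·1583·0.0342 = 0 + j54.15 Ω
  Z2: Z = 1/(jωC) = -j/(ω·C) = 0 - j63.16 Ω
  Z3: Z = R = 51.6 Ω
Step 3 — With the output port shorted to ground, the output series arm Z2 runs from the junction to ground; the shunt arm Z3 also runs from the junction to ground. They appear in parallel: Z3 || Z2 = 30.94 - j25.28 Ω.
Step 4 — Series with input arm Z1: Z_in = Z1 + (Z3 || Z2) = 30.94 + j28.87 Ω = 42.32∠43.0° Ω.
Step 5 — Source phasor: V = 9.69∠169.0° V = -9.512 + j1.849 V.
Step 6 — Ohm's law: I = V / Z_total = (-9.512 + j1.849) / (30.94 + j28.87) = -0.1345 + j0.1853 A.
Step 7 — Convert to polar: |I| = 0.229 A, ∠I = 126.0°.

I = 0.229∠126.0° A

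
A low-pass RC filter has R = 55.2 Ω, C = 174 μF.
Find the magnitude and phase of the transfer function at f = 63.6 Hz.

Step 1 — Angular frequency: ω = 2π·63.6 = 399.6 rad/s.
Step 2 — Transfer function: H(jω) = 1/(1 + jωRC).
Step 3 — Denominator: 1 + jωRC = 1 + j·399.6·55.2·0.000174 = 1 + j3.838.
Step 4 — H = 0.06357 - j0.244.
Step 5 — Magnitude: |H| = 0.2521 (-12.0 dB); phase: φ = -75.4°.

|H| = 0.2521 (-12.0 dB), φ = -75.4°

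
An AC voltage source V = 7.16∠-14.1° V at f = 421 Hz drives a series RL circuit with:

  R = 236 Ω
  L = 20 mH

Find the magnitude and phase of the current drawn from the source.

Step 1 — Angular frequency: ω = 2π·f = 2π·421 = 2645 rad/s.
Step 2 — Component impedances:
  R: Z = R = 236 Ω
  L: Z = jωL = j·2645·0.02 = 0 + j52.9 Ω
Step 3 — Series combination: Z_total = R + L = 236 + j52.9 Ω = 241.9∠12.6° Ω.
Step 4 — Source phasor: V = 7.16∠-14.1° V = 6.944 - j1.744 V.
Step 5 — Ohm's law: I = V / Z_total = (6.944 - j1.744) / (236 + j52.9) = 0.02644 - j0.01332 A.
Step 6 — Convert to polar: |I| = 0.0296 A, ∠I = -26.7°.

I = 0.0296∠-26.7° A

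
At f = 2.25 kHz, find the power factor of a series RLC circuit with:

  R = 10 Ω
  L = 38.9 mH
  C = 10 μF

Step 1 — Angular frequency: ω = 2π·f = 2π·2250 = 1.414e+04 rad/s.
Step 2 — Component impedances:
  R: Z = R = 10 Ω
  L: Z = jωL = j·1.414e+04·0.0389 = 0 + j549.9 Ω
  C: Z = 1/(jωC) = -j/(ω·C) = 0 - j7.074 Ω
Step 3 — Series combination: Z_total = R + L + C = 10 + j542.9 Ω = 543∠88.9° Ω.
Step 4 — Power factor: PF = cos(φ) = Re(Z)/|Z| = 10/543 = 0.01842.
Step 5 — Type: Im(Z) = 542.9 ⇒ lagging (phase φ = 88.9°).

PF = 0.01842 (lagging, φ = 88.9°)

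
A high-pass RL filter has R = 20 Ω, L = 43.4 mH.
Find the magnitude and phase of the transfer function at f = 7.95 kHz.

Step 1 — Angular frequency: ω = 2π·7950 = 4.995e+04 rad/s.
Step 2 — Transfer function: H(jω) = jωL/(R + jωL).
Step 3 — Numerator jωL = j·2168; denominator R + jωL = 20 + j2168.
Step 4 — H = 0.9999 + j0.009225.
Step 5 — Magnitude: |H| = 1 (-0.0 dB); phase: φ = 0.5°.

|H| = 1 (-0.0 dB), φ = 0.5°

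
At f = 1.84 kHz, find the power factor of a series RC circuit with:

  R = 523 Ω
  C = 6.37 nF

Step 1 — Angular frequency: ω = 2π·f = 2π·1840 = 1.156e+04 rad/s.
Step 2 — Component impedances:
  R: Z = R = 523 Ω
  C: Z = 1/(jωC) = -j/(ω·C) = 0 - j1.358e+04 Ω
Step 3 — Series combination: Z_total = R + C = 523 - j1.358e+04 Ω = 1.359e+04∠-87.8° Ω.
Step 4 — Power factor: PF = cos(φ) = Re(Z)/|Z| = 523/13589 = 0.03849.
Step 5 — Type: Im(Z) = -1.358e+04 ⇒ leading (phase φ = -87.8°).

PF = 0.03849 (leading, φ = -87.8°)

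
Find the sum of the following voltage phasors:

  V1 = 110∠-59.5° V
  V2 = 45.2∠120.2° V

Step 1 — Convert each phasor to rectangular form:
  V1 = 110·(cos(-59.5°) + j·sin(-59.5°)) = 55.83 - j94.78 V
  V2 = 45.2·(cos(120.2°) + j·sin(120.2°)) = -22.74 + j39.07 V
Step 2 — Sum components: V_total = 33.09 - j55.71 V.
Step 3 — Convert to polar: |V_total| = 64.8 V, ∠V_total = -59.3°.

V_total = 64.8∠-59.3° V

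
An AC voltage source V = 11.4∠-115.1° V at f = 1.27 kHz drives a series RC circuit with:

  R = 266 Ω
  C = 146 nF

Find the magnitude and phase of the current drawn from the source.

Step 1 — Angular frequency: ω = 2π·f = 2π·1270 = 7980 rad/s.
Step 2 — Component impedances:
  R: Z = R = 266 Ω
  C: Z = 1/(jωC) = -j/(ω·C) = 0 - j858.3 Ω
Step 3 — Series combination: Z_total = R + C = 266 - j858.3 Ω = 898.6∠-72.8° Ω.
Step 4 — Source phasor: V = 11.4∠-115.1° V = -4.836 - j10.32 V.
Step 5 — Ohm's law: I = V / Z_total = (-4.836 - j10.32) / (266 - j858.3) = 0.00938 - j0.008541 A.
Step 6 — Convert to polar: |I| = 0.01269 A, ∠I = -42.3°.

I = 0.01269∠-42.3° A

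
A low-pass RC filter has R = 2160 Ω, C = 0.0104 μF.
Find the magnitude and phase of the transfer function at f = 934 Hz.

Step 1 — Angular frequency: ω = 2π·934 = 5868 rad/s.
Step 2 — Transfer function: H(jω) = 1/(1 + jωRC).
Step 3 — Denominator: 1 + jωRC = 1 + j·5868·2160·1.04e-08 = 1 + j0.1318.
Step 4 — H = 0.9829 - j0.1296.
Step 5 — Magnitude: |H| = 0.9914 (-0.1 dB); phase: φ = -7.5°.

|H| = 0.9914 (-0.1 dB), φ = -7.5°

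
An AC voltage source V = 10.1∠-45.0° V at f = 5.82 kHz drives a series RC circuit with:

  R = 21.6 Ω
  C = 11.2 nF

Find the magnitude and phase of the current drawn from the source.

Step 1 — Angular frequency: ω = 2π·f = 2π·5820 = 3.657e+04 rad/s.
Step 2 — Component impedances:
  R: Z = R = 21.6 Ω
  C: Z = 1/(jωC) = -j/(ω·C) = 0 - j2442 Ω
Step 3 — Series combination: Z_total = R + C = 21.6 - j2442 Ω = 2442∠-89.5° Ω.
Step 4 — Source phasor: V = 10.1∠-45.0° V = 7.142 - j7.142 V.
Step 5 — Ohm's law: I = V / Z_total = (7.142 - j7.142) / (21.6 - j2442) = 0.002951 + j0.002899 A.
Step 6 — Convert to polar: |I| = 0.004136 A, ∠I = 44.5°.

I = 0.004136∠44.5° A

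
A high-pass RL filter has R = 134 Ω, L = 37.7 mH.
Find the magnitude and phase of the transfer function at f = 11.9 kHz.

Step 1 — Angular frequency: ω = 2π·1.19e+04 = 7.477e+04 rad/s.
Step 2 — Transfer function: H(jω) = jωL/(R + jωL).
Step 3 — Numerator jωL = j·2819; denominator R + jωL = 134 + j2819.
Step 4 — H = 0.9977 + j0.04743.
Step 5 — Magnitude: |H| = 0.9989 (-0.0 dB); phase: φ = 2.7°.

|H| = 0.9989 (-0.0 dB), φ = 2.7°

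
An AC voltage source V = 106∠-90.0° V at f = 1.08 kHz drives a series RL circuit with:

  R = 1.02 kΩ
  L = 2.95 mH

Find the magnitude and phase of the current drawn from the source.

Step 1 — Angular frequency: ω = 2π·f = 2π·1080 = 6786 rad/s.
Step 2 — Component impedances:
  R: Z = R = 1020 Ω
  L: Z = jωL = j·6786·0.00295 = 0 + j20.02 Ω
Step 3 — Series combination: Z_total = R + L = 1020 + j20.02 Ω = 1020∠1.1° Ω.
Step 4 — Source phasor: V = 106∠-90.0° V = 0 - j106 V.
Step 5 — Ohm's law: I = V / Z_total = (0 - j106) / (1020 + j20.02) = -0.002039 - j0.1039 A.
Step 6 — Convert to polar: |I| = 0.1039 A, ∠I = -91.1°.

I = 0.1039∠-91.1° A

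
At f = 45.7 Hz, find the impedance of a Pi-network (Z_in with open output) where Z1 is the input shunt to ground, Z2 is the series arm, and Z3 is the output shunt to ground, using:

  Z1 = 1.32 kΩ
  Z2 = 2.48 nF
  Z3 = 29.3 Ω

Step 1 — Angular frequency: ω = 2π·f = 2π·45.7 = 287.1 rad/s.
Step 2 — Component impedances:
  Z1: Z = R = 1320 Ω
  Z2: Z = 1/(jωC) = -j/(ω·C) = 0 - j1.404e+06 Ω
  Z3: Z = R = 29.3 Ω
Step 3 — With open output, the series arm Z2 and the output shunt Z3 appear in series to ground: Z2 + Z3 = 29.3 - j1.404e+06 Ω.
Step 4 — Parallel with input shunt Z1: Z_in = Z1 || (Z2 + Z3) = 1320 - j1.241 Ω = 1320∠-0.1° Ω.

Z = 1320 - j1.241 Ω = 1320∠-0.1° Ω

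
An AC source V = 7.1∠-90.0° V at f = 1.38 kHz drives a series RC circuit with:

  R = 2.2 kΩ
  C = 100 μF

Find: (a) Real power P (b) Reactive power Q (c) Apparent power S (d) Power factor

Step 1 — Angular frequency: ω = 2π·f = 2π·1380 = 8671 rad/s.
Step 2 — Component impedances:
  R: Z = R = 2200 Ω
  C: Z = 1/(jωC) = -j/(ω·C) = 0 - j1.153 Ω
Step 3 — Series combination: Z_total = R + C = 2200 - j1.153 Ω = 2200∠-0.0° Ω.
Step 4 — Source phasor: V = 7.1∠-90.0° V = 0 - j7.1 V.
Step 5 — Current: I = V / Z = 1.692e-06 - j0.003227 A = 0.003227∠-90.0° A.
Step 6 — Complex power: S = V·I* = 0.02291 - j1.201e-05 VA.
Step 7 — Real power: P = Re(S) = 0.02291 W.
Step 8 — Reactive power: Q = Im(S) = -1.201e-05 VAR.
Step 9 — Apparent power: |S| = 0.02291 VA.
Step 10 — Power factor: PF = P/|S| = 1 (leading).

(a) P = 0.02291 W  (b) Q = -1.201e-05 VAR  (c) S = 0.02291 VA  (d) PF = 1 (leading)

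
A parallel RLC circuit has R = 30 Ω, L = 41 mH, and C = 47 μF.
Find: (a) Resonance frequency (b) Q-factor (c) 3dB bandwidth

Step 1 — Resonance: ω₀ = 1/√(LC) = 1/√(0.041·4.7e-05) = 720.4 rad/s.
Step 2 — f₀ = ω₀/(2π) = 114.7 Hz.
Step 3 — Parallel Q: Q = R/(ω₀L) = 30/(720.4·0.041) = 1.016.
Step 4 — Bandwidth: Δω = ω₀/Q = 709.2 rad/s; BW = Δω/(2π) = 112.9 Hz.

(a) f₀ = 114.7 Hz  (b) Q = 1.016  (c) BW = 112.9 Hz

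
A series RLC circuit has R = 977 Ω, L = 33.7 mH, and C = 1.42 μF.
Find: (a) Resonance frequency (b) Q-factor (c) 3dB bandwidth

Step 1 — Resonance: ω₀ = 1/√(LC) = 1/√(0.0337·1.42e-06) = 4571 rad/s.
Step 2 — f₀ = ω₀/(2π) = 727.5 Hz.
Step 3 — Series Q: Q = ω₀L/R = 4571·0.0337/977 = 0.1577.
Step 4 — Bandwidth: Δω = ω₀/Q = 2.899e+04 rad/s; BW = Δω/(2π) = 4614 Hz.

(a) f₀ = 727.5 Hz  (b) Q = 0.1577  (c) BW = 4614 Hz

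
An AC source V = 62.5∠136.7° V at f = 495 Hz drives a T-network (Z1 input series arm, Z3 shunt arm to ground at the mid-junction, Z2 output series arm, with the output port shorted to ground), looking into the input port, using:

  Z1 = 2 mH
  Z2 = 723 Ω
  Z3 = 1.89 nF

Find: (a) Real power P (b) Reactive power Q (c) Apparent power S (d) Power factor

Step 1 — Angular frequency: ω = 2π·f = 2π·495 = 3110 rad/s.
Step 2 — Component impedances:
  Z1: Z = jωL = j·3110·0.002 = 0 + j6.22 Ω
  Z2: Z = R = 723 Ω
  Z3: Z = 1/(jωC) = -j/(ω·C) = 0 - j1.701e+05 Ω
Step 3 — With the output port shorted to ground, the output series arm Z2 runs from the junction to ground; the shunt arm Z3 also runs from the junction to ground. They appear in parallel: Z3 || Z2 = 723 - j3.073 Ω.
Step 4 — Series with input arm Z1: Z_in = Z1 + (Z3 || Z2) = 723 + j3.148 Ω = 723∠0.2° Ω.
Step 5 — Source phasor: V = 62.5∠136.7° V = -45.49 + j42.86 V.
Step 6 — Current: I = V / Z = -0.06265 + j0.05956 A = 0.08645∠136.5° A.
Step 7 — Complex power: S = V·I* = 5.403 + j0.02352 VA.
Step 8 — Real power: P = Re(S) = 5.403 W.
Step 9 — Reactive power: Q = Im(S) = 0.02352 VAR.
Step 10 — Apparent power: |S| = 5.403 VA.
Step 11 — Power factor: PF = P/|S| = 1 (lagging).

(a) P = 5.403 W  (b) Q = 0.02352 VAR  (c) S = 5.403 VA  (d) PF = 1 (lagging)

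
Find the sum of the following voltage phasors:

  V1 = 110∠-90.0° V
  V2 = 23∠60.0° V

Step 1 — Convert each phasor to rectangular form:
  V1 = 110·(cos(-90.0°) + j·sin(-90.0°)) = 0 - j110 V
  V2 = 23·(cos(60.0°) + j·sin(60.0°)) = 11.5 + j19.92 V
Step 2 — Sum components: V_total = 11.5 - j90.08 V.
Step 3 — Convert to polar: |V_total| = 90.81 V, ∠V_total = -82.7°.

V_total = 90.81∠-82.7° V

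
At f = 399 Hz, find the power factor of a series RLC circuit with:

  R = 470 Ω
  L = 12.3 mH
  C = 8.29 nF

Step 1 — Angular frequency: ω = 2π·f = 2π·399 = 2507 rad/s.
Step 2 — Component impedances:
  R: Z = R = 470 Ω
  L: Z = jωL = j·2507·0.0123 = 0 + j30.84 Ω
  C: Z = 1/(jωC) = -j/(ω·C) = 0 - j4.812e+04 Ω
Step 3 — Series combination: Z_total = R + L + C = 470 - j4.809e+04 Ω = 4.809e+04∠-89.4° Ω.
Step 4 — Power factor: PF = cos(φ) = Re(Z)/|Z| = 470/48088 = 0.009774.
Step 5 — Type: Im(Z) = -4.809e+04 ⇒ leading (phase φ = -89.4°).

PF = 0.009774 (leading, φ = -89.4°)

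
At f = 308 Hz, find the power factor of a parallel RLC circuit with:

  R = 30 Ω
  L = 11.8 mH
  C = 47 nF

Step 1 — Angular frequency: ω = 2π·f = 2π·308 = 1935 rad/s.
Step 2 — Component impedances:
  R: Z = R = 30 Ω
  L: Z = jωL = j·1935·0.0118 = 0 + j22.84 Ω
  C: Z = 1/(jωC) = -j/(ω·C) = 0 - j1.099e+04 Ω
Step 3 — Parallel combination: 1/Z_total = 1/R + 1/L + 1/C; Z_total = 11.03 + j14.47 Ω = 18.19∠52.7° Ω.
Step 4 — Power factor: PF = cos(φ) = Re(Z)/|Z| = 11.035/18.194 = 0.6065.
Step 5 — Type: Im(Z) = 14.47 ⇒ lagging (phase φ = 52.7°).

PF = 0.6065 (lagging, φ = 52.7°)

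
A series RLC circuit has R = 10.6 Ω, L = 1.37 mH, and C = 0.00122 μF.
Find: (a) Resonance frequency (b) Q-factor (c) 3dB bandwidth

Step 1 — Resonance: ω₀ = 1/√(LC) = 1/√(0.00137·1.22e-09) = 7.735e+05 rad/s.
Step 2 — f₀ = ω₀/(2π) = 1.231e+05 Hz.
Step 3 — Series Q: Q = ω₀L/R = 7.735e+05·0.00137/10.6 = 99.97.
Step 4 — Bandwidth: Δω = ω₀/Q = 7737 rad/s; BW = Δω/(2π) = 1231 Hz.

(a) f₀ = 1.231e+05 Hz  (b) Q = 99.97  (c) BW = 1231 Hz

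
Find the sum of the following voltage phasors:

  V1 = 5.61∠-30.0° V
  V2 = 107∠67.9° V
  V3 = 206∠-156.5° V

Step 1 — Convert each phasor to rectangular form:
  V1 = 5.61·(cos(-30.0°) + j·sin(-30.0°)) = 4.858 - j2.805 V
  V2 = 107·(cos(67.9°) + j·sin(67.9°)) = 40.26 + j99.14 V
  V3 = 206·(cos(-156.5°) + j·sin(-156.5°)) = -188.9 - j82.14 V
Step 2 — Sum components: V_total = -143.8 + j14.19 V.
Step 3 — Convert to polar: |V_total| = 144.5 V, ∠V_total = 174.4°.

V_total = 144.5∠174.4° V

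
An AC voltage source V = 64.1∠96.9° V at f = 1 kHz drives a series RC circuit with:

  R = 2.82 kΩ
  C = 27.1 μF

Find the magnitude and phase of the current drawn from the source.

Step 1 — Angular frequency: ω = 2π·f = 2π·1000 = 6283 rad/s.
Step 2 — Component impedances:
  R: Z = R = 2820 Ω
  C: Z = 1/(jωC) = -j/(ω·C) = 0 - j5.873 Ω
Step 3 — Series combination: Z_total = R + C = 2820 - j5.873 Ω = 2820∠-0.1° Ω.
Step 4 — Source phasor: V = 64.1∠96.9° V = -7.701 + j63.64 V.
Step 5 — Ohm's law: I = V / Z_total = (-7.701 + j63.64) / (2820 - j5.873) = -0.002778 + j0.02256 A.
Step 6 — Convert to polar: |I| = 0.02273 A, ∠I = 97.0°.

I = 0.02273∠97.0° A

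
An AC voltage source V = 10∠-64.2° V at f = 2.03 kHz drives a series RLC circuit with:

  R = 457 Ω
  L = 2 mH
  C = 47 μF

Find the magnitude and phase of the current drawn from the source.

Step 1 — Angular frequency: ω = 2π·f = 2π·2030 = 1.275e+04 rad/s.
Step 2 — Component impedances:
  R: Z = R = 457 Ω
  L: Z = jωL = j·1.275e+04·0.002 = 0 + j25.51 Ω
  C: Z = 1/(jωC) = -j/(ω·C) = 0 - j1.668 Ω
Step 3 — Series combination: Z_total = R + L + C = 457 + j23.84 Ω = 457.6∠3.0° Ω.
Step 4 — Source phasor: V = 10∠-64.2° V = 4.352 - j9.003 V.
Step 5 — Ohm's law: I = V / Z_total = (4.352 - j9.003) / (457 + j23.84) = 0.008473 - j0.02014 A.
Step 6 — Convert to polar: |I| = 0.02185 A, ∠I = -67.2°.

I = 0.02185∠-67.2° A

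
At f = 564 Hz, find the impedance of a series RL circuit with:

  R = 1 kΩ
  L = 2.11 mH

Step 1 — Angular frequency: ω = 2π·f = 2π·564 = 3544 rad/s.
Step 2 — Component impedances:
  R: Z = R = 1000 Ω
  L: Z = jωL = j·3544·0.00211 = 0 + j7.477 Ω
Step 3 — Series combination: Z_total = R + L = 1000 + j7.477 Ω = 1000∠0.4° Ω.

Z = 1000 + j7.477 Ω = 1000∠0.4° Ω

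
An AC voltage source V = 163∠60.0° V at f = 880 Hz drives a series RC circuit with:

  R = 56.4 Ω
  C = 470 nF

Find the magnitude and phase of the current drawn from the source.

Step 1 — Angular frequency: ω = 2π·f = 2π·880 = 5529 rad/s.
Step 2 — Component impedances:
  R: Z = R = 56.4 Ω
  C: Z = 1/(jωC) = -j/(ω·C) = 0 - j384.8 Ω
Step 3 — Series combination: Z_total = R + C = 56.4 - j384.8 Ω = 388.9∠-81.7° Ω.
Step 4 — Source phasor: V = 163∠60.0° V = 81.5 + j141.2 V.
Step 5 — Ohm's law: I = V / Z_total = (81.5 + j141.2) / (56.4 - j384.8) = -0.3287 + j0.26 A.
Step 6 — Convert to polar: |I| = 0.4191 A, ∠I = 141.7°.

I = 0.4191∠141.7° A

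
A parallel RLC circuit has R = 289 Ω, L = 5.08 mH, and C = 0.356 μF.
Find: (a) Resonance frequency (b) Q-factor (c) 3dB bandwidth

Step 1 — Resonance: ω₀ = 1/√(LC) = 1/√(0.00508·3.56e-07) = 2.351e+04 rad/s.
Step 2 — f₀ = ω₀/(2π) = 3743 Hz.
Step 3 — Parallel Q: Q = R/(ω₀L) = 289/(2.351e+04·0.00508) = 2.419.
Step 4 — Bandwidth: Δω = ω₀/Q = 9720 rad/s; BW = Δω/(2π) = 1547 Hz.

(a) f₀ = 3743 Hz  (b) Q = 2.419  (c) BW = 1547 Hz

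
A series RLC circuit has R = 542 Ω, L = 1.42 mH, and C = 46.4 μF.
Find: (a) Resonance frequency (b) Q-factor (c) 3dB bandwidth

Step 1 — Resonance: ω₀ = 1/√(LC) = 1/√(0.00142·4.64e-05) = 3896 rad/s.
Step 2 — f₀ = ω₀/(2π) = 620 Hz.
Step 3 — Series Q: Q = ω₀L/R = 3896·0.00142/542 = 0.01021.
Step 4 — Bandwidth: Δω = ω₀/Q = 3.817e+05 rad/s; BW = Δω/(2π) = 6.075e+04 Hz.

(a) f₀ = 620 Hz  (b) Q = 0.01021  (c) BW = 6.075e+04 Hz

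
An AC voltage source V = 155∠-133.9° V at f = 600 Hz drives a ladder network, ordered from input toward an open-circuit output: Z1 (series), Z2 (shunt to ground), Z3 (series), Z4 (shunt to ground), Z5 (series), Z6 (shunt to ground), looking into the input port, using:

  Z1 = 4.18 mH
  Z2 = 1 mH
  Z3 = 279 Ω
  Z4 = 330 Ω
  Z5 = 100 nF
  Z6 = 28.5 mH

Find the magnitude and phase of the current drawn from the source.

Step 1 — Angular frequency: ω = 2π·f = 2π·600 = 3770 rad/s.
Step 2 — Component impedances:
  Z1: Z = jωL = j·3770·0.00418 = 0 + j15.76 Ω
  Z2: Z = jωL = j·3770·0.001 = 0 + j3.77 Ω
  Z3: Z = R = 279 Ω
  Z4: Z = R = 330 Ω
  Z5: Z = 1/(jωC) = -j/(ω·C) = 0 - j2653 Ω
  Z6: Z = jωL = j·3770·0.0285 = 0 + j107.4 Ω
Step 3 — Ladder network (open output): work backward from the far end, alternating series and parallel combinations. Z_in = 0.02345 + j19.53 Ω = 19.53∠89.9° Ω.
Step 4 — Source phasor: V = 155∠-133.9° V = -107.5 - j111.7 V.
Step 5 — Ohm's law: I = V / Z_total = (-107.5 - j111.7) / (0.02345 + j19.53) = -5.725 + j5.496 A.
Step 6 — Convert to polar: |I| = 7.937 A, ∠I = 136.2°.

I = 7.937∠136.2° A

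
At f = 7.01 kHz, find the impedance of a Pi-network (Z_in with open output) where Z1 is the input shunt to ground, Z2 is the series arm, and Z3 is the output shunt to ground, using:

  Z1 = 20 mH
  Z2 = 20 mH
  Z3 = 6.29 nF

Step 1 — Angular frequency: ω = 2π·f = 2π·7010 = 4.405e+04 rad/s.
Step 2 — Component impedances:
  Z1: Z = jωL = j·4.405e+04·0.02 = 0 + j880.9 Ω
  Z2: Z = jωL = j·4.405e+04·0.02 = 0 + j880.9 Ω
  Z3: Z = 1/(jωC) = -j/(ω·C) = 0 - j3610 Ω
Step 3 — With open output, the series arm Z2 and the output shunt Z3 appear in series to ground: Z2 + Z3 = 0 - j2729 Ω.
Step 4 — Parallel with input shunt Z1: Z_in = Z1 || (Z2 + Z3) = 0 + j1301 Ω = 1301∠90.0° Ω.

Z = 0 + j1301 Ω = 1301∠90.0° Ω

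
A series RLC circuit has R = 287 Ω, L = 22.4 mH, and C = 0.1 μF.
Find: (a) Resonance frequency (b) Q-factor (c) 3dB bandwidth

Step 1 — Resonance: ω₀ = 1/√(LC) = 1/√(0.0224·1e-07) = 2.113e+04 rad/s.
Step 2 — f₀ = ω₀/(2π) = 3363 Hz.
Step 3 — Series Q: Q = ω₀L/R = 2.113e+04·0.0224/287 = 1.649.
Step 4 — Bandwidth: Δω = ω₀/Q = 1.281e+04 rad/s; BW = Δω/(2π) = 2039 Hz.

(a) f₀ = 3363 Hz  (b) Q = 1.649  (c) BW = 2039 Hz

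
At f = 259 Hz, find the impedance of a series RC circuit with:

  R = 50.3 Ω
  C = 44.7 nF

Step 1 — Angular frequency: ω = 2π·f = 2π·259 = 1627 rad/s.
Step 2 — Component impedances:
  R: Z = R = 50.3 Ω
  C: Z = 1/(jωC) = -j/(ω·C) = 0 - j1.375e+04 Ω
Step 3 — Series combination: Z_total = R + C = 50.3 - j1.375e+04 Ω = 1.375e+04∠-89.8° Ω.

Z = 50.3 - j1.375e+04 Ω = 1.375e+04∠-89.8° Ω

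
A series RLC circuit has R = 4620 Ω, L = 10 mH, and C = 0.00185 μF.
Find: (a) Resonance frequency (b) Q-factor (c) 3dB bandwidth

Step 1 — Resonance condition Im(Z)=0 gives ω₀ = 1/√(LC).
Step 2 — ω₀ = 1/√(0.01·1.85e-09) = 2.325e+05 rad/s.
Step 3 — f₀ = ω₀/(2π) = 3.7e+04 Hz.
Step 4 — Series Q: Q = ω₀L/R = 2.325e+05·0.01/4620 = 0.5032.
Step 5 — 3dB bandwidth: Δω = ω₀/Q = 4.62e+05 rad/s; BW = Δω/(2π) = 7.353e+04 Hz.

(a) f₀ = 3.7e+04 Hz  (b) Q = 0.5032  (c) BW = 7.353e+04 Hz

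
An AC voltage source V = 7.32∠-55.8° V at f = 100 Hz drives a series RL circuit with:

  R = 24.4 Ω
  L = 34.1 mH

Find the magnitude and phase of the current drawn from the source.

Step 1 — Angular frequency: ω = 2π·f = 2π·100 = 628.3 rad/s.
Step 2 — Component impedances:
  R: Z = R = 24.4 Ω
  L: Z = jωL = j·628.3·0.0341 = 0 + j21.43 Ω
Step 3 — Series combination: Z_total = R + L = 24.4 + j21.43 Ω = 32.47∠41.3° Ω.
Step 4 — Source phasor: V = 7.32∠-55.8° V = 4.114 - j6.054 V.
Step 5 — Ohm's law: I = V / Z_total = (4.114 - j6.054) / (24.4 + j21.43) = -0.02781 - j0.2237 A.
Step 6 — Convert to polar: |I| = 0.2254 A, ∠I = -97.1°.

I = 0.2254∠-97.1° A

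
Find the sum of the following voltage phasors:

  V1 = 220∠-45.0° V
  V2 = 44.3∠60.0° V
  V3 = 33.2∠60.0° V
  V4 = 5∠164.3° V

Step 1 — Convert each phasor to rectangular form:
  V1 = 220·(cos(-45.0°) + j·sin(-45.0°)) = 155.6 - j155.6 V
  V2 = 44.3·(cos(60.0°) + j·sin(60.0°)) = 22.15 + j38.36 V
  V3 = 33.2·(cos(60.0°) + j·sin(60.0°)) = 16.6 + j28.75 V
  V4 = 5·(cos(164.3°) + j·sin(164.3°)) = -4.813 + j1.353 V
Step 2 — Sum components: V_total = 189.5 - j87.09 V.
Step 3 — Convert to polar: |V_total| = 208.6 V, ∠V_total = -24.7°.

V_total = 208.6∠-24.7° V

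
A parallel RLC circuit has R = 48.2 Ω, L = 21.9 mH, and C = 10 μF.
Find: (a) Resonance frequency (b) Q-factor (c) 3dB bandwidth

Step 1 — Resonance: ω₀ = 1/√(LC) = 1/√(0.0219·1e-05) = 2137 rad/s.
Step 2 — f₀ = ω₀/(2π) = 340.1 Hz.
Step 3 — Parallel Q: Q = R/(ω₀L) = 48.2/(2137·0.0219) = 1.03.
Step 4 — Bandwidth: Δω = ω₀/Q = 2075 rad/s; BW = Δω/(2π) = 330.2 Hz.

(a) f₀ = 340.1 Hz  (b) Q = 1.03  (c) BW = 330.2 Hz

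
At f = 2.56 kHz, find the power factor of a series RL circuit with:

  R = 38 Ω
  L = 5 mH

Step 1 — Angular frequency: ω = 2π·f = 2π·2560 = 1.608e+04 rad/s.
Step 2 — Component impedances:
  R: Z = R = 38 Ω
  L: Z = jωL = j·1.608e+04·0.005 = 0 + j80.42 Ω
Step 3 — Series combination: Z_total = R + L = 38 + j80.42 Ω = 88.95∠64.7° Ω.
Step 4 — Power factor: PF = cos(φ) = Re(Z)/|Z| = 38/88.95 = 0.4272.
Step 5 — Type: Im(Z) = 80.42 ⇒ lagging (phase φ = 64.7°).

PF = 0.4272 (lagging, φ = 64.7°)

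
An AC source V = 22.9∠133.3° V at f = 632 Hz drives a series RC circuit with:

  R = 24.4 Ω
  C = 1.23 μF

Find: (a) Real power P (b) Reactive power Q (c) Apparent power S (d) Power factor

Step 1 — Angular frequency: ω = 2π·f = 2π·632 = 3971 rad/s.
Step 2 — Component impedances:
  R: Z = R = 24.4 Ω
  C: Z = 1/(jωC) = -j/(ω·C) = 0 - j204.7 Ω
Step 3 — Series combination: Z_total = R + C = 24.4 - j204.7 Ω = 206.2∠-83.2° Ω.
Step 4 — Source phasor: V = 22.9∠133.3° V = -15.71 + j16.67 V.
Step 5 — Current: I = V / Z = -0.08928 - j0.06607 A = 0.1111∠-143.5° A.
Step 6 — Complex power: S = V·I* = 0.301 - j2.526 VA.
Step 7 — Real power: P = Re(S) = 0.301 W.
Step 8 — Reactive power: Q = Im(S) = -2.526 VAR.
Step 9 — Apparent power: |S| = 2.543 VA.
Step 10 — Power factor: PF = P/|S| = 0.1183 (leading).

(a) P = 0.301 W  (b) Q = -2.526 VAR  (c) S = 2.543 VA  (d) PF = 0.1183 (leading)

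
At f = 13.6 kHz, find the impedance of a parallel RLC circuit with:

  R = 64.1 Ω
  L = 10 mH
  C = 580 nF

Step 1 — Angular frequency: ω = 2π·f = 2π·1.36e+04 = 8.545e+04 rad/s.
Step 2 — Component impedances:
  R: Z = R = 64.1 Ω
  L: Z = jωL = j·8.545e+04·0.01 = 0 + j854.5 Ω
  C: Z = 1/(jωC) = -j/(ω·C) = 0 - j20.18 Ω
Step 3 — Parallel combination: 1/Z_total = 1/R + 1/L + 1/C; Z_total = 6.035 - j18.72 Ω = 19.67∠-72.1° Ω.

Z = 6.035 - j18.72 Ω = 19.67∠-72.1° Ω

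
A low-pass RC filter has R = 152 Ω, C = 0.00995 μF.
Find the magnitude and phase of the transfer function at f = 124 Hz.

Step 1 — Angular frequency: ω = 2π·124 = 779.1 rad/s.
Step 2 — Transfer function: H(jω) = 1/(1 + jωRC).
Step 3 — Denominator: 1 + jωRC = 1 + j·779.1·152·9.95e-09 = 1 + j0.001178.
Step 4 — H = 1 - j0.001178.
Step 5 — Magnitude: |H| = 1 (-0.0 dB); phase: φ = -0.1°.

|H| = 1 (-0.0 dB), φ = -0.1°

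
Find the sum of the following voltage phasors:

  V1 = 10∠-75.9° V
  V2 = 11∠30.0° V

Step 1 — Convert each phasor to rectangular form:
  V1 = 10·(cos(-75.9°) + j·sin(-75.9°)) = 2.436 - j9.699 V
  V2 = 11·(cos(30.0°) + j·sin(30.0°)) = 9.526 + j5.5 V
Step 2 — Sum components: V_total = 11.96 - j4.199 V.
Step 3 — Convert to polar: |V_total| = 12.68 V, ∠V_total = -19.3°.

V_total = 12.68∠-19.3° V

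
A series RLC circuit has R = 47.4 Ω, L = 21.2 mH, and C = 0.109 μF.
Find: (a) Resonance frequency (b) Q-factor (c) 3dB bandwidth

Step 1 — Resonance condition Im(Z)=0 gives ω₀ = 1/√(LC).
Step 2 — ω₀ = 1/√(0.0212·1.09e-07) = 2.08e+04 rad/s.
Step 3 — f₀ = ω₀/(2π) = 3311 Hz.
Step 4 — Series Q: Q = ω₀L/R = 2.08e+04·0.0212/47.4 = 9.304.
Step 5 — 3dB bandwidth: Δω = ω₀/Q = 2236 rad/s; BW = Δω/(2π) = 355.8 Hz.

(a) f₀ = 3311 Hz  (b) Q = 9.304  (c) BW = 355.8 Hz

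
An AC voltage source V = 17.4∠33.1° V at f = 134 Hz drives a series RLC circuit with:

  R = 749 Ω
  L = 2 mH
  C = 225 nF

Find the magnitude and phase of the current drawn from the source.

Step 1 — Angular frequency: ω = 2π·f = 2π·134 = 841.9 rad/s.
Step 2 — Component impedances:
  R: Z = R = 749 Ω
  L: Z = jωL = j·841.9·0.002 = 0 + j1.684 Ω
  C: Z = 1/(jωC) = -j/(ω·C) = 0 - j5279 Ω
Step 3 — Series combination: Z_total = R + L + C = 749 - j5277 Ω = 5330∠-81.9° Ω.
Step 4 — Source phasor: V = 17.4∠33.1° V = 14.58 + j9.502 V.
Step 5 — Ohm's law: I = V / Z_total = (14.58 + j9.502) / (749 - j5277) = -0.001381 + j0.002958 A.
Step 6 — Convert to polar: |I| = 0.003265 A, ∠I = 115.0°.

I = 0.003265∠115.0° A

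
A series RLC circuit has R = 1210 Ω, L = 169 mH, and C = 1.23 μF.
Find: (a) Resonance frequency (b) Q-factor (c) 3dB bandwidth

Step 1 — Resonance: ω₀ = 1/√(LC) = 1/√(0.169·1.23e-06) = 2193 rad/s.
Step 2 — f₀ = ω₀/(2π) = 349.1 Hz.
Step 3 — Series Q: Q = ω₀L/R = 2193·0.169/1210 = 0.3063.
Step 4 — Bandwidth: Δω = ω₀/Q = 7160 rad/s; BW = Δω/(2π) = 1140 Hz.

(a) f₀ = 349.1 Hz  (b) Q = 0.3063  (c) BW = 1140 Hz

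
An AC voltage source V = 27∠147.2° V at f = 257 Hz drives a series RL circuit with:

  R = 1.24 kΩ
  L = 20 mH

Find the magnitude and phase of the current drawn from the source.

Step 1 — Angular frequency: ω = 2π·f = 2π·257 = 1615 rad/s.
Step 2 — Component impedances:
  R: Z = R = 1240 Ω
  L: Z = jωL = j·1615·0.02 = 0 + j32.3 Ω
Step 3 — Series combination: Z_total = R + L = 1240 + j32.3 Ω = 1240∠1.5° Ω.
Step 4 — Source phasor: V = 27∠147.2° V = -22.7 + j14.63 V.
Step 5 — Ohm's law: I = V / Z_total = (-22.7 + j14.63) / (1240 + j32.3) = -0.01798 + j0.01226 A.
Step 6 — Convert to polar: |I| = 0.02177 A, ∠I = 145.7°.

I = 0.02177∠145.7° A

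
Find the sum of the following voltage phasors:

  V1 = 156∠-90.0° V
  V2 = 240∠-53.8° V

Step 1 — Convert each phasor to rectangular form:
  V1 = 156·(cos(-90.0°) + j·sin(-90.0°)) = 0 - j156 V
  V2 = 240·(cos(-53.8°) + j·sin(-53.8°)) = 141.7 - j193.7 V
Step 2 — Sum components: V_total = 141.7 - j349.7 V.
Step 3 — Convert to polar: |V_total| = 377.3 V, ∠V_total = -67.9°.

V_total = 377.3∠-67.9° V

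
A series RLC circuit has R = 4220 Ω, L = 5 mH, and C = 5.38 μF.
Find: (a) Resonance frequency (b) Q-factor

Step 1 — Resonance condition Im(Z)=0 gives ω₀ = 1/√(LC).
Step 2 — ω₀ = 1/√(0.005·5.38e-06) = 6097 rad/s.
Step 3 — f₀ = ω₀/(2π) = 970.4 Hz.
Step 4 — Series Q: Q = ω₀L/R = 6097·0.005/4220 = 0.007224.

(a) f₀ = 970.4 Hz  (b) Q = 0.007224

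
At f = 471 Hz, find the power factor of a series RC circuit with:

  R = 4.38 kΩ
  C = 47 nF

Step 1 — Angular frequency: ω = 2π·f = 2π·471 = 2959 rad/s.
Step 2 — Component impedances:
  R: Z = R = 4380 Ω
  C: Z = 1/(jωC) = -j/(ω·C) = 0 - j7190 Ω
Step 3 — Series combination: Z_total = R + C = 4380 - j7190 Ω = 8419∠-58.6° Ω.
Step 4 — Power factor: PF = cos(φ) = Re(Z)/|Z| = 4380/8419 = 0.5203.
Step 5 — Type: Im(Z) = -7190 ⇒ leading (phase φ = -58.6°).

PF = 0.5203 (leading, φ = -58.6°)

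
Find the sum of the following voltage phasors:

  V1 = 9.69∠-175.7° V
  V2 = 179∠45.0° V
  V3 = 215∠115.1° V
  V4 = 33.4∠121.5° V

Step 1 — Convert each phasor to rectangular form:
  V1 = 9.69·(cos(-175.7°) + j·sin(-175.7°)) = -9.663 - j0.7265 V
  V2 = 179·(cos(45.0°) + j·sin(45.0°)) = 126.6 + j126.6 V
  V3 = 215·(cos(115.1°) + j·sin(115.1°)) = -91.2 + j194.7 V
  V4 = 33.4·(cos(121.5°) + j·sin(121.5°)) = -17.45 + j28.48 V
Step 2 — Sum components: V_total = 8.255 + j349 V.
Step 3 — Convert to polar: |V_total| = 349.1 V, ∠V_total = 88.6°.

V_total = 349.1∠88.6° V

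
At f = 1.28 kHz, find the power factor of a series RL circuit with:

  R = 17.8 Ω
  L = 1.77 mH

Step 1 — Angular frequency: ω = 2π·f = 2π·1280 = 8042 rad/s.
Step 2 — Component impedances:
  R: Z = R = 17.8 Ω
  L: Z = jωL = j·8042·0.00177 = 0 + j14.24 Ω
Step 3 — Series combination: Z_total = R + L = 17.8 + j14.24 Ω = 22.79∠38.7° Ω.
Step 4 — Power factor: PF = cos(φ) = Re(Z)/|Z| = 17.8/22.79 = 0.781.
Step 5 — Type: Im(Z) = 14.24 ⇒ lagging (phase φ = 38.7°).

PF = 0.781 (lagging, φ = 38.7°)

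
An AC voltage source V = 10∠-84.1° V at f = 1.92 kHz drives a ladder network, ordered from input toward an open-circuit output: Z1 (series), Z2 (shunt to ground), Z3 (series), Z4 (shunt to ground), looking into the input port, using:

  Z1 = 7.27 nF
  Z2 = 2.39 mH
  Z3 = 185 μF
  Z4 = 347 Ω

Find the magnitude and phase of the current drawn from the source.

Step 1 — Angular frequency: ω = 2π·f = 2π·1920 = 1.206e+04 rad/s.
Step 2 — Component impedances:
  Z1: Z = 1/(jωC) = -j/(ω·C) = 0 - j1.14e+04 Ω
  Z2: Z = jωL = j·1.206e+04·0.00239 = 0 + j28.83 Ω
  Z3: Z = 1/(jωC) = -j/(ω·C) = 0 - j0.4481 Ω
  Z4: Z = R = 347 Ω
Step 3 — Ladder network (open output): work backward from the far end, alternating series and parallel combinations. Z_in = 2.38 - j1.137e+04 Ω = 1.137e+04∠-90.0° Ω.
Step 4 — Source phasor: V = 10∠-84.1° V = 1.028 - j9.947 V.
Step 5 — Ohm's law: I = V / Z_total = (1.028 - j9.947) / (2.38 - j1.137e+04) = 0.0008746 + j9.02e-05 A.
Step 6 — Convert to polar: |I| = 0.0008792 A, ∠I = 5.9°.

I = 0.0008792∠5.9° A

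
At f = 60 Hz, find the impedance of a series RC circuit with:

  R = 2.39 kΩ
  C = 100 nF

Step 1 — Angular frequency: ω = 2π·f = 2π·60 = 377 rad/s.
Step 2 — Component impedances:
  R: Z = R = 2390 Ω
  C: Z = 1/(jωC) = -j/(ω·C) = 0 - j2.653e+04 Ω
Step 3 — Series combination: Z_total = R + C = 2390 - j2.653e+04 Ω = 2.663e+04∠-84.9° Ω.

Z = 2390 - j2.653e+04 Ω = 2.663e+04∠-84.9° Ω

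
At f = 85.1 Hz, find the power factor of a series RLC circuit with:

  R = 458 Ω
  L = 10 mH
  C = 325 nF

Step 1 — Angular frequency: ω = 2π·f = 2π·85.1 = 534.7 rad/s.
Step 2 — Component impedances:
  R: Z = R = 458 Ω
  L: Z = jωL = j·534.7·0.01 = 0 + j5.347 Ω
  C: Z = 1/(jωC) = -j/(ω·C) = 0 - j5754 Ω
Step 3 — Series combination: Z_total = R + L + C = 458 - j5749 Ω = 5767∠-85.4° Ω.
Step 4 — Power factor: PF = cos(φ) = Re(Z)/|Z| = 458/5767.4 = 0.07941.
Step 5 — Type: Im(Z) = -5749 ⇒ leading (phase φ = -85.4°).

PF = 0.07941 (leading, φ = -85.4°)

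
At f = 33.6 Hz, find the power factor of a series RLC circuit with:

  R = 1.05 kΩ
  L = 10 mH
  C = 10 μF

Step 1 — Angular frequency: ω = 2π·f = 2π·33.6 = 211.1 rad/s.
Step 2 — Component impedances:
  R: Z = R = 1050 Ω
  L: Z = jωL = j·211.1·0.01 = 0 + j2.111 Ω
  C: Z = 1/(jωC) = -j/(ω·C) = 0 - j473.7 Ω
Step 3 — Series combination: Z_total = R + L + C = 1050 - j471.6 Ω = 1151∠-24.2° Ω.
Step 4 — Power factor: PF = cos(φ) = Re(Z)/|Z| = 1050/1151.03 = 0.9122.
Step 5 — Type: Im(Z) = -471.6 ⇒ leading (phase φ = -24.2°).

PF = 0.9122 (leading, φ = -24.2°)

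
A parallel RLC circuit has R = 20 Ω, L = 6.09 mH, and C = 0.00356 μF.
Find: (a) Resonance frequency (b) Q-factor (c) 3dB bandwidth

Step 1 — Resonance: ω₀ = 1/√(LC) = 1/√(0.00609·3.56e-09) = 2.148e+05 rad/s.
Step 2 — f₀ = ω₀/(2π) = 3.418e+04 Hz.
Step 3 — Parallel Q: Q = R/(ω₀L) = 20/(2.148e+05·0.00609) = 0.01529.
Step 4 — Bandwidth: Δω = ω₀/Q = 1.404e+07 rad/s; BW = Δω/(2π) = 2.235e+06 Hz.

(a) f₀ = 3.418e+04 Hz  (b) Q = 0.01529  (c) BW = 2.235e+06 Hz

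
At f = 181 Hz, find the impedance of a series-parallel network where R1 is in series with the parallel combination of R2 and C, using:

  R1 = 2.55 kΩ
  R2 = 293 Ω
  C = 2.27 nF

Step 1 — Angular frequency: ω = 2π·f = 2π·181 = 1137 rad/s.
Step 2 — Component impedances:
  R1: Z = R = 2550 Ω
  R2: Z = R = 293 Ω
  C: Z = 1/(jωC) = -j/(ω·C) = 0 - j3.874e+05 Ω
Step 3 — Parallel branch: R2 || C = 1/(1/R2 + 1/C) = 293 - j0.2216 Ω.
Step 4 — Series with R1: Z_total = R1 + (R2 || C) = 2843 - j0.2216 Ω = 2843∠-0.0° Ω.

Z = 2843 - j0.2216 Ω = 2843∠-0.0° Ω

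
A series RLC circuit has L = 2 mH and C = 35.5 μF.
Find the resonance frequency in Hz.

Step 1 — Resonance condition Im(Z)=0 gives ω₀ = 1/√(LC).
Step 2 — ω₀ = 1/√(0.002·3.55e-05) = 3753 rad/s.
Step 3 — f₀ = ω₀/(2π) = 597.3 Hz.

f₀ = 597.3 Hz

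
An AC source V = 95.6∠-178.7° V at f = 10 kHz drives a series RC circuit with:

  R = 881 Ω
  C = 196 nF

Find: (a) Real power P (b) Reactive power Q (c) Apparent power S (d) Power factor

Step 1 — Angular frequency: ω = 2π·f = 2π·1e+04 = 6.283e+04 rad/s.
Step 2 — Component impedances:
  R: Z = R = 881 Ω
  C: Z = 1/(jωC) = -j/(ω·C) = 0 - j81.2 Ω
Step 3 — Series combination: Z_total = R + C = 881 - j81.2 Ω = 884.7∠-5.3° Ω.
Step 4 — Source phasor: V = 95.6∠-178.7° V = -95.58 - j2.169 V.
Step 5 — Current: I = V / Z = -0.1073 - j0.01236 A = 0.1081∠-173.4° A.
Step 6 — Complex power: S = V·I* = 10.29 - j0.9481 VA.
Step 7 — Real power: P = Re(S) = 10.29 W.
Step 8 — Reactive power: Q = Im(S) = -0.9481 VAR.
Step 9 — Apparent power: |S| = 10.33 VA.
Step 10 — Power factor: PF = P/|S| = 0.9958 (leading).

(a) P = 10.29 W  (b) Q = -0.9481 VAR  (c) S = 10.33 VA  (d) PF = 0.9958 (leading)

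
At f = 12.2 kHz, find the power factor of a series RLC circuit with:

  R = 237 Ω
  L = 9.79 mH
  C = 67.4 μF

Step 1 — Angular frequency: ω = 2π·f = 2π·1.22e+04 = 7.665e+04 rad/s.
Step 2 — Component impedances:
  R: Z = R = 237 Ω
  L: Z = jωL = j·7.665e+04·0.00979 = 0 + j750.5 Ω
  C: Z = 1/(jωC) = -j/(ω·C) = 0 - j0.1936 Ω
Step 3 — Series combination: Z_total = R + L + C = 237 + j750.3 Ω = 786.8∠72.5° Ω.
Step 4 — Power factor: PF = cos(φ) = Re(Z)/|Z| = 237/786.8 = 0.3012.
Step 5 — Type: Im(Z) = 750.3 ⇒ lagging (phase φ = 72.5°).

PF = 0.3012 (lagging, φ = 72.5°)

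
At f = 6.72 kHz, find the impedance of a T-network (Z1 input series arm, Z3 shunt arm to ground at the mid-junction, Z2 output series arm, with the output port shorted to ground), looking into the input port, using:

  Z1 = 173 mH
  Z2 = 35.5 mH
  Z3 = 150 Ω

Step 1 — Angular frequency: ω = 2π·f = 2π·6720 = 4.222e+04 rad/s.
Step 2 — Component impedances:
  Z1: Z = jωL = j·4.222e+04·0.173 = 0 + j7305 Ω
  Z2: Z = jωL = j·4.222e+04·0.0355 = 0 + j1499 Ω
  Z3: Z = R = 150 Ω
Step 3 — With the output port shorted to ground, the output series arm Z2 runs from the junction to ground; the shunt arm Z3 also runs from the junction to ground. They appear in parallel: Z3 || Z2 = 148.5 + j14.86 Ω.
Step 4 — Series with input arm Z1: Z_in = Z1 + (Z3 || Z2) = 148.5 + j7319 Ω = 7321∠88.8° Ω.

Z = 148.5 + j7319 Ω = 7321∠88.8° Ω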